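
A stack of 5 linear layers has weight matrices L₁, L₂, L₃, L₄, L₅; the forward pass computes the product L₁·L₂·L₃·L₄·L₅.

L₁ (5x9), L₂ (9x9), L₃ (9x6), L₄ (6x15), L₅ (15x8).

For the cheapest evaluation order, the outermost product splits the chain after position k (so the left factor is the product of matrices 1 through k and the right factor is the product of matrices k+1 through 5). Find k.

Adjacent pairs: L₁L₂ = 5·9·9 = 405; L₂L₃ = 9·9·6 = 486; L₃L₄ = 9·6·15 = 810; L₄L₅ = 6·15·8 = 720.
Length 3: L₁..L₃: k=1: 0+486+5·9·6=756; k=2: 405+0+5·9·6=675 → min 675 | L₂..L₄: k=2: 0+810+9·9·15=2025; k=3: 486+0+9·6·15=1296 → min 1296 | L₃..L₅: k=3: 0+720+9·6·8=1152; k=4: 810+0+9·15·8=1890 → min 1152.
Length 4: L₁..L₄: k=1: 0+1296+5·9·15=1971; k=2: 405+810+5·9·15=1890; k=3: 675+0+5·6·15=1125 → min 1125 | L₂..L₅: k=2: 0+1152+9·9·8=1800; k=3: 486+720+9·6·8=1638; k=4: 1296+0+9·15·8=2376 → min 1638.
Top-level splits: k=1: (L₁..L₁)·(L₂..L₅) → 0+1638+5·9·8 = 1998; k=2: (L₁..L₂)·(L₃..L₅) → 405+1152+5·9·8 = 1917; k=3: (L₁..L₃)·(L₄..L₅) → 675+720+5·6·8 = 1635; k=4: (L₁..L₄)·(L₅..L₅) → 1125+0+5·15·8 = 1725.
Best split is after L₃, i.e. k = 3.

3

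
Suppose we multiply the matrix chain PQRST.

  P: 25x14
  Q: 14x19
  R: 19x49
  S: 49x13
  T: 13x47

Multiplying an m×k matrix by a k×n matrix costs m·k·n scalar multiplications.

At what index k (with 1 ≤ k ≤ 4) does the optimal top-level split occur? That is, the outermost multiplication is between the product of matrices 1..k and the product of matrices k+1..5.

4

Adjacent pairs: PQ = 25·14·19 = 6650; QR = 14·19·49 = 13034; RS = 19·49·13 = 12103; ST = 49·13·47 = 29939.
Length 3: P..R: k=1: 0+13034+25·14·49=30184; k=2: 6650+0+25·19·49=29925 → min 29925 | Q..S: k=2: 0+12103+14·19·13=15561; k=3: 13034+0+14·49·13=21952 → min 15561 | R..T: k=3: 0+29939+19·49·47=73696; k=4: 12103+0+19·13·47=23712 → min 23712.
Length 4: P..S: k=1: 0+15561+25·14·13=20111; k=2: 6650+12103+25·19·13=24928; k=3: 29925+0+25·49·13=45850 → min 20111 | Q..T: k=2: 0+23712+14·19·47=36214; k=3: 13034+29939+14·49·47=75215; k=4: 15561+0+14·13·47=24115 → min 24115.
Top-level splits: k=1: (P..P)·(Q..T) → 0+24115+25·14·47 = 40565; k=2: (P..Q)·(R..T) → 6650+23712+25·19·47 = 52687; k=3: (P..R)·(S..T) → 29925+29939+25·49·47 = 117439; k=4: (P..S)·(T..T) → 20111+0+25·13·47 = 35386.
Best split is after S, i.e. k = 4.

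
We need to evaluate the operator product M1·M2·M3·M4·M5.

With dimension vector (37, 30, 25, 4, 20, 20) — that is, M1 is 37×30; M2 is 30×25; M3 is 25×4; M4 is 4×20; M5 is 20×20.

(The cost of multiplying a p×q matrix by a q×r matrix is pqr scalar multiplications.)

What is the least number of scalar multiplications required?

12000

Adjacent pairs: M1M2 = 37·30·25 = 27750; M2M3 = 30·25·4 = 3000; M3M4 = 25·4·20 = 2000; M4M5 = 4·20·20 = 1600.
Length 3: M1..M3: k=1: 0+3000+37·30·4=7440; k=2: 27750+0+37·25·4=31450 → min 7440 | M2..M4: k=2: 0+2000+30·25·20=17000; k=3: 3000+0+30·4·20=5400 → min 5400 | M3..M5: k=3: 0+1600+25·4·20=3600; k=4: 2000+0+25·20·20=12000 → min 3600.
Length 4: M1..M4: k=1: 0+5400+37·30·20=27600; k=2: 27750+2000+37·25·20=48250; k=3: 7440+0+37·4·20=10400 → min 10400 | M2..M5: k=2: 0+3600+30·25·20=18600; k=3: 3000+1600+30·4·20=7000; k=4: 5400+0+30·20·20=17400 → min 7000.
Length 5: M1..M5: k=1: 0+7000+37·30·20=29200; k=2: 27750+3600+37·25·20=49850; k=3: 7440+1600+37·4·20=12000; k=4: 10400+0+37·20·20=25200 → min 12000.
Optimal order: ((M1·(M2·M3))·(M4·M5)) with cost 12000.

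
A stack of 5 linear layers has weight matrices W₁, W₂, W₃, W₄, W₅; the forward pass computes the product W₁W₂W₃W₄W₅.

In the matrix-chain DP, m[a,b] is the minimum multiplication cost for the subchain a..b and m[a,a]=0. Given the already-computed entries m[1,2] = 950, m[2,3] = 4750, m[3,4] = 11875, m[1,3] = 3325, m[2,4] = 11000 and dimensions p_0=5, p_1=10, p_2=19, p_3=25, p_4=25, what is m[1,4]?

m[1,4] = min over k∈[1,3] of m[1,k]+m[k+1,4]+p_{0}·p_k·p_{4}.
k=1: 0 + 11000 + 5·10·25 = 12250; k=2: 950 + 11875 + 5·19·25 = 15200; k=3: 3325 + 0 + 5·25·25 = 6450.
Minimum: 6450 at k=3.

6450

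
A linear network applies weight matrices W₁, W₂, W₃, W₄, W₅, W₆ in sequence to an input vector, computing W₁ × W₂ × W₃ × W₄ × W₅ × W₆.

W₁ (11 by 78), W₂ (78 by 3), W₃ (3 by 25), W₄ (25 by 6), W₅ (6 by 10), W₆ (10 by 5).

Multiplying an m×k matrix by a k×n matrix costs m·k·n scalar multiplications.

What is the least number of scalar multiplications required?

Adjacent pairs: W₁W₂ = 11·78·3 = 2574; W₂W₃ = 78·3·25 = 5850; W₃W₄ = 3·25·6 = 450; W₄W₅ = 25·6·10 = 1500; W₅W₆ = 6·10·5 = 300.
Length 3: W₁..W₃: k=1: 0+5850+11·78·25=27300; k=2: 2574+0+11·3·25=3399 → min 3399 | W₂..W₄: k=2: 0+450+78·3·6=1854; k=3: 5850+0+78·25·6=17550 → min 1854 | W₃..W₅: k=3: 0+1500+3·25·10=2250; k=4: 450+0+3·6·10=630 → min 630 | W₄..W₆: k=4: 0+300+25·6·5=1050; k=5: 1500+0+25·10·5=2750 → min 1050.
Length 4: W₁..W₄: k=1: 0+1854+11·78·6=7002; k=2: 2574+450+11·3·6=3222; k=3: 3399+0+11·25·6=5049 → min 3222 | W₂..W₅: k=2: 0+630+78·3·10=2970; k=3: 5850+1500+78·25·10=26850; k=4: 1854+0+78·6·10=6534 → min 2970 | W₃..W₆: k=3: 0+1050+3·25·5=1425; k=4: 450+300+3·6·5=840; k=5: 630+0+3·10·5=780 → min 780.
Length 5: W₁..W₅: k=1: 0+2970+11·78·10=11550; k=2: 2574+630+11·3·10=3534; k=3: 3399+1500+11·25·10=7649; k=4: 3222+0+11·6·10=3882 → min 3534 | W₂..W₆: k=2: 0+780+78·3·5=1950; k=3: 5850+1050+78·25·5=16650; k=4: 1854+300+78·6·5=4494; k=5: 2970+0+78·10·5=6870 → min 1950.
Length 6: W₁..W₆: k=1: 0+1950+11·78·5=6240; k=2: 2574+780+11·3·5=3519; k=3: 3399+1050+11·25·5=5824; k=4: 3222+300+11·6·5=3852; k=5: 3534+0+11·10·5=4084 → min 3519.
Optimal order: ((W₁ × W₂) × (((W₃ × W₄) × W₅) × W₆)) with cost 3519.

3519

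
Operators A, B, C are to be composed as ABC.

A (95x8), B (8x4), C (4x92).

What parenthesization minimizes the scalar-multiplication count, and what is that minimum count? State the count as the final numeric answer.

(A(BC)): cost 72864.
((AB)C): cost 38000.
Optimal: ((AB)C) with cost 38000.

38000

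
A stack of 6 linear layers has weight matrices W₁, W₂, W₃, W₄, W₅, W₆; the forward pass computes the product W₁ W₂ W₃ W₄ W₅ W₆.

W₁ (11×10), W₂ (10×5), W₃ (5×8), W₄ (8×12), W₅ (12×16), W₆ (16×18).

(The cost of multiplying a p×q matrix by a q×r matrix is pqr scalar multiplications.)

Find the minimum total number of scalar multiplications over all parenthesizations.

4420

Adjacent pairs: W₁W₂ = 11·10·5 = 550; W₂W₃ = 10·5·8 = 400; W₃W₄ = 5·8·12 = 480; W₄W₅ = 8·12·16 = 1536; W₅W₆ = 12·16·18 = 3456.
Length 3: W₁..W₃: k=1: 0+400+11·10·8=1280; k=2: 550+0+11·5·8=990 → min 990 | W₂..W₄: k=2: 0+480+10·5·12=1080; k=3: 400+0+10·8·12=1360 → min 1080 | W₃..W₅: k=3: 0+1536+5·8·16=2176; k=4: 480+0+5·12·16=1440 → min 1440 | W₄..W₆: k=4: 0+3456+8·12·18=5184; k=5: 1536+0+8·16·18=3840 → min 3840.
Length 4: W₁..W₄: k=1: 0+1080+11·10·12=2400; k=2: 550+480+11·5·12=1690; k=3: 990+0+11·8·12=2046 → min 1690 | W₂..W₅: k=2: 0+1440+10·5·16=2240; k=3: 400+1536+10·8·16=3216; k=4: 1080+0+10·12·16=3000 → min 2240 | W₃..W₆: k=3: 0+3840+5·8·18=4560; k=4: 480+3456+5·12·18=5016; k=5: 1440+0+5·16·18=2880 → min 2880.
Length 5: W₁..W₅: k=1: 0+2240+11·10·16=4000; k=2: 550+1440+11·5·16=2870; k=3: 990+1536+11·8·16=3934; k=4: 1690+0+11·12·16=3802 → min 2870 | W₂..W₆: k=2: 0+2880+10·5·18=3780; k=3: 400+3840+10·8·18=5680; k=4: 1080+3456+10·12·18=6696; k=5: 2240+0+10·16·18=5120 → min 3780.
Length 6: W₁..W₆: k=1: 0+3780+11·10·18=5760; k=2: 550+2880+11·5·18=4420; k=3: 990+3840+11·8·18=6414; k=4: 1690+3456+11·12·18=7522; k=5: 2870+0+11·16·18=6038 → min 4420.
Optimal order: ((W₁ W₂) (((W₃ W₄) W₅) W₆)) with cost 4420.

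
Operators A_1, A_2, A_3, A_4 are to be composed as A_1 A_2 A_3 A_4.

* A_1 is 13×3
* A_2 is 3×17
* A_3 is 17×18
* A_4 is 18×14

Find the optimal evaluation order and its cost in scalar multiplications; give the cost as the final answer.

Adjacent pairs: A_1A_2 = 13·3·17 = 663; A_2A_3 = 3·17·18 = 918; A_3A_4 = 17·18·14 = 4284.
Length 3: A_1..A_3: k=1: 0+918+13·3·18=1620; k=2: 663+0+13·17·18=4641 → min 1620 | A_2..A_4: k=2: 0+4284+3·17·14=4998; k=3: 918+0+3·18·14=1674 → min 1674.
Length 4: A_1..A_4: k=1: 0+1674+13·3·14=2220; k=2: 663+4284+13·17·14=8041; k=3: 1620+0+13·18·14=4896 → min 2220.
Optimal parenthesization: (A_1 ((A_2 A_3) A_4)) with cost 2220.

2220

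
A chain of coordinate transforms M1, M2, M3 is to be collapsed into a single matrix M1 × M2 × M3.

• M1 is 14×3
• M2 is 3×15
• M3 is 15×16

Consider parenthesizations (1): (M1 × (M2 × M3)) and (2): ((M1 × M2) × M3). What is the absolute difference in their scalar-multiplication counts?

Order (1) = (M1 × (M2 × M3)): (M2 × M3): 3×15 by 15×16 → 3×16, cost 3·15·16 = 720; (M1 × (M2 × M3)): 14×3 by 3×16 → 14×16, cost 14·3·16 = 672; cumulative 1392. Total 1392.
Order (2) = ((M1 × M2) × M3): (M1 × M2): 14×3 by 3×15 → 14×15, cost 14·3·15 = 630; ((M1 × M2) × M3): 14×15 by 15×16 → 14×16, cost 14·15·16 = 3360; cumulative 3990. Total 3990.
Difference: |1392 − 3990| = 2598.

2598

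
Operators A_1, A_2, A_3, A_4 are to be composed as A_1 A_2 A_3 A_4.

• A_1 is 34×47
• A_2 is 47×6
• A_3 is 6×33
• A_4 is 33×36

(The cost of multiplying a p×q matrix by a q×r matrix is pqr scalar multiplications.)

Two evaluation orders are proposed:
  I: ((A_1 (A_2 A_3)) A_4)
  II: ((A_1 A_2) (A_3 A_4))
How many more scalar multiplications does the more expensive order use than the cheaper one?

Order I = ((A_1 (A_2 A_3)) A_4): (A_2 A_3): 47×6 by 6×33 → 47×33, cost 47·6·33 = 9306; (A_1 (A_2 A_3)): 34×47 by 47×33 → 34×33, cost 34·47·33 = 52734; cumulative 62040; ((A_1 (A_2 A_3)) A_4): 34×33 by 33×36 → 34×36, cost 34·33·36 = 40392; cumulative 102432. Total 102432.
Order II = ((A_1 A_2) (A_3 A_4)): (A_1 A_2): 34×47 by 47×6 → 34×6, cost 34·47·6 = 9588; (A_3 A_4): 6×33 by 33×36 → 6×36, cost 6·33·36 = 7128; ((A_1 A_2) (A_3 A_4)): 34×6 by 6×36 → 34×36, cost 34·6·36 = 7344; cumulative 24060. Total 24060.
Difference: |102432 − 24060| = 78372.

78372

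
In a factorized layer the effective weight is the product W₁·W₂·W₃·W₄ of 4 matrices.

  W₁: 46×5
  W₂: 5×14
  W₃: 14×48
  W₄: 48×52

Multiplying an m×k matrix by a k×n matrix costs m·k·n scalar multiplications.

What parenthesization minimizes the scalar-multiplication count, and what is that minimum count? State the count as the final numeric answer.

Adjacent pairs: W₁W₂ = 46·5·14 = 3220; W₂W₃ = 5·14·48 = 3360; W₃W₄ = 14·48·52 = 34944.
Length 3: W₁..W₃: k=1: 0+3360+46·5·48=14400; k=2: 3220+0+46·14·48=34132 → min 14400 | W₂..W₄: k=2: 0+34944+5·14·52=38584; k=3: 3360+0+5·48·52=15840 → min 15840.
Length 4: W₁..W₄: k=1: 0+15840+46·5·52=27800; k=2: 3220+34944+46·14·52=71652; k=3: 14400+0+46·48·52=129216 → min 27800.
Optimal parenthesization: (W₁·((W₂·W₃)·W₄)) with cost 27800.

27800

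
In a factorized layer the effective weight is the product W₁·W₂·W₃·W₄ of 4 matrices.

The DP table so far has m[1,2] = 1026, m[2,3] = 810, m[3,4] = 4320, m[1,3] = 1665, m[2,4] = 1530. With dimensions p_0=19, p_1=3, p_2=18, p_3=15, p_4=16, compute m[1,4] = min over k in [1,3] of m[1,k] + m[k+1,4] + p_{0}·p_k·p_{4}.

2442

m[1,4] = min over k∈[1,3] of m[1,k]+m[k+1,4]+p_{0}·p_k·p_{4}.
k=1: 0 + 1530 + 19·3·16 = 2442; k=2: 1026 + 4320 + 19·18·16 = 10818; k=3: 1665 + 0 + 19·15·16 = 6225.
Minimum: 2442 at k=1.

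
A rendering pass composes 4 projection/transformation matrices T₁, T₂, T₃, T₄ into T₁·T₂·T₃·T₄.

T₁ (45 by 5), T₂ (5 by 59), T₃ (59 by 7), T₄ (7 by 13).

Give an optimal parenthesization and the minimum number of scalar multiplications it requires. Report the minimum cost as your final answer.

5445

Adjacent pairs: T₁T₂ = 45·5·59 = 13275; T₂T₃ = 5·59·7 = 2065; T₃T₄ = 59·7·13 = 5369.
Length 3: T₁..T₃: k=1: 0+2065+45·5·7=3640; k=2: 13275+0+45·59·7=31860 → min 3640 | T₂..T₄: k=2: 0+5369+5·59·13=9204; k=3: 2065+0+5·7·13=2520 → min 2520.
Length 4: T₁..T₄: k=1: 0+2520+45·5·13=5445; k=2: 13275+5369+45·59·13=53159; k=3: 3640+0+45·7·13=7735 → min 5445.
Optimal parenthesization: (T₁·((T₂·T₃)·T₄)) with cost 5445.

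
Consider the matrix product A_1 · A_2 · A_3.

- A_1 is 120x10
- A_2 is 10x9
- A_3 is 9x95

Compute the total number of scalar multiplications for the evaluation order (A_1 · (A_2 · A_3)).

122550

(A_2 · A_3): 10×9 by 9×95 → 10×95, cost 10·9·95 = 8550
(A_1 · (A_2 · A_3)): 120×10 by 10×95 → 120×95, cost 120·10·95 = 114000; cumulative 122550
Total: 122550 scalar multiplications.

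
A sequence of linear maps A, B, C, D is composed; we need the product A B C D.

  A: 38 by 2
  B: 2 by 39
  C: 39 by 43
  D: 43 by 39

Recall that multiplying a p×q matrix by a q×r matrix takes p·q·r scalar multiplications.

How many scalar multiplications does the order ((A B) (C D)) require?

(A B): 38×2 by 2×39 → 38×39, cost 38·2·39 = 2964
(C D): 39×43 by 43×39 → 39×39, cost 39·43·39 = 65403
((A B) (C D)): 38×39 by 39×39 → 38×39, cost 38·39·39 = 57798; cumulative 126165
Total: 126165 scalar multiplications.

126165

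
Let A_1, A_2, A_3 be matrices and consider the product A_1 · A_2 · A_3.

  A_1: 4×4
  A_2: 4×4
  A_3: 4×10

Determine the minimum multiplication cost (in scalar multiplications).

224

Order (A_1 · (A_2 · A_3)): (A_2 · A_3): 4×4 by 4×10 → 4×10, cost 4·4·10 = 160; (A_1 · (A_2 · A_3)): 4×4 by 4×10 → 4×10, cost 4·4·10 = 160; cumulative 320. Total 320.
Order ((A_1 · A_2) · A_3): (A_1 · A_2): 4×4 by 4×4 → 4×4, cost 4·4·4 = 64; ((A_1 · A_2) · A_3): 4×4 by 4×10 → 4×10, cost 4·4·10 = 160; cumulative 224. Total 224.
Minimum: 224.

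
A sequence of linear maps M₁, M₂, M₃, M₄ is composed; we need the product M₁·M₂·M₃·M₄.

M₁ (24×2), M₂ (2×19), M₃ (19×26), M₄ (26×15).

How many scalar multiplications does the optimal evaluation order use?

2488

Adjacent pairs: M₁M₂ = 24·2·19 = 912; M₂M₃ = 2·19·26 = 988; M₃M₄ = 19·26·15 = 7410.
Length 3: M₁..M₃: k=1: 0+988+24·2·26=2236; k=2: 912+0+24·19·26=12768 → min 2236 | M₂..M₄: k=2: 0+7410+2·19·15=7980; k=3: 988+0+2·26·15=1768 → min 1768.
Length 4: M₁..M₄: k=1: 0+1768+24·2·15=2488; k=2: 912+7410+24·19·15=15162; k=3: 2236+0+24·26·15=11596 → min 2488.
Optimal order: (M₁·((M₂·M₃)·M₄)) with cost 2488.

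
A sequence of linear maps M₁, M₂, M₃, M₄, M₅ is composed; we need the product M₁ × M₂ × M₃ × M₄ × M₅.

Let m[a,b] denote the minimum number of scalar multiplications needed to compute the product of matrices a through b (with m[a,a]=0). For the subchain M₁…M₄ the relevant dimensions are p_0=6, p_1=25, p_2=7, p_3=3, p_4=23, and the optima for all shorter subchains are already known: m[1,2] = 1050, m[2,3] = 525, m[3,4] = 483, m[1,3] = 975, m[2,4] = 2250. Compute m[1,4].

1389

m[1,4] = min over k∈[1,3] of m[1,k]+m[k+1,4]+p_{0}·p_k·p_{4}.
k=1: 0 + 2250 + 6·25·23 = 5700; k=2: 1050 + 483 + 6·7·23 = 2499; k=3: 975 + 0 + 6·3·23 = 1389.
Minimum: 1389 at k=3.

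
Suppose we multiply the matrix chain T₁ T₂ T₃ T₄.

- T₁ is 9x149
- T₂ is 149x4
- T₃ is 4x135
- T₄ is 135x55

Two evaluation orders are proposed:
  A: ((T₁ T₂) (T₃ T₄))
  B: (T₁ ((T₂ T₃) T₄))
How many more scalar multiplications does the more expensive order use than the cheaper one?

Order A = ((T₁ T₂) (T₃ T₄)): (T₁ T₂): 9×149 by 149×4 → 9×4, cost 9·149·4 = 5364; (T₃ T₄): 4×135 by 135×55 → 4×55, cost 4·135·55 = 29700; ((T₁ T₂) (T₃ T₄)): 9×4 by 4×55 → 9×55, cost 9·4·55 = 1980; cumulative 37044. Total 37044.
Order B = (T₁ ((T₂ T₃) T₄)): (T₂ T₃): 149×4 by 4×135 → 149×135, cost 149·4·135 = 80460; ((T₂ T₃) T₄): 149×135 by 135×55 → 149×55, cost 149·135·55 = 1106325; cumulative 1186785; (T₁ ((T₂ T₃) T₄)): 9×149 by 149×55 → 9×55, cost 9·149·55 = 73755; cumulative 1260540. Total 1260540.
Difference: |37044 − 1260540| = 1223496.

1223496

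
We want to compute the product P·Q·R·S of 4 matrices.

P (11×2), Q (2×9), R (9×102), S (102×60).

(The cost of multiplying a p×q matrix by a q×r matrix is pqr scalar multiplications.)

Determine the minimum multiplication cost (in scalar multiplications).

15396

Adjacent pairs: PQ = 11·2·9 = 198; QR = 2·9·102 = 1836; RS = 9·102·60 = 55080.
Length 3: P..R: k=1: 0+1836+11·2·102=4080; k=2: 198+0+11·9·102=10296 → min 4080 | Q..S: k=2: 0+55080+2·9·60=56160; k=3: 1836+0+2·102·60=14076 → min 14076.
Length 4: P..S: k=1: 0+14076+11·2·60=15396; k=2: 198+55080+11·9·60=61218; k=3: 4080+0+11·102·60=71400 → min 15396.
Optimal order: (P·((Q·R)·S)) with cost 15396.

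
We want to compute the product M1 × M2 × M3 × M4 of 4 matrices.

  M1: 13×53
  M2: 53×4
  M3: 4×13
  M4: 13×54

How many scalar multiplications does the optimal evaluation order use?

Adjacent pairs: M1M2 = 13·53·4 = 2756; M2M3 = 53·4·13 = 2756; M3M4 = 4·13·54 = 2808.
Length 3: M1..M3: k=1: 0+2756+13·53·13=11713; k=2: 2756+0+13·4·13=3432 → min 3432 | M2..M4: k=2: 0+2808+53·4·54=14256; k=3: 2756+0+53·13·54=39962 → min 14256.
Length 4: M1..M4: k=1: 0+14256+13·53·54=51462; k=2: 2756+2808+13·4·54=8372; k=3: 3432+0+13·13·54=12558 → min 8372.
Optimal order: ((M1 × M2) × (M3 × M4)) with cost 8372.

8372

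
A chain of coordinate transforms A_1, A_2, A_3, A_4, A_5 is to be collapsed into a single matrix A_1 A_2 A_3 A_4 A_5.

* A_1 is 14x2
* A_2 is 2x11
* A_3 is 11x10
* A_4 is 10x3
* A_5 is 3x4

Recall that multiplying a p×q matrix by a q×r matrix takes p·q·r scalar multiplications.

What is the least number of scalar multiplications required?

Adjacent pairs: A_1A_2 = 14·2·11 = 308; A_2A_3 = 2·11·10 = 220; A_3A_4 = 11·10·3 = 330; A_4A_5 = 10·3·4 = 120.
Length 3: A_1..A_3: k=1: 0+220+14·2·10=500; k=2: 308+0+14·11·10=1848 → min 500 | A_2..A_4: k=2: 0+330+2·11·3=396; k=3: 220+0+2·10·3=280 → min 280 | A_3..A_5: k=3: 0+120+11·10·4=560; k=4: 330+0+11·3·4=462 → min 462.
Length 4: A_1..A_4: k=1: 0+280+14·2·3=364; k=2: 308+330+14·11·3=1100; k=3: 500+0+14·10·3=920 → min 364 | A_2..A_5: k=2: 0+462+2·11·4=550; k=3: 220+120+2·10·4=420; k=4: 280+0+2·3·4=304 → min 304.
Length 5: A_1..A_5: k=1: 0+304+14·2·4=416; k=2: 308+462+14·11·4=1386; k=3: 500+120+14·10·4=1180; k=4: 364+0+14·3·4=532 → min 416.
Optimal order: (A_1 (((A_2 A_3) A_4) A_5)) with cost 416.

416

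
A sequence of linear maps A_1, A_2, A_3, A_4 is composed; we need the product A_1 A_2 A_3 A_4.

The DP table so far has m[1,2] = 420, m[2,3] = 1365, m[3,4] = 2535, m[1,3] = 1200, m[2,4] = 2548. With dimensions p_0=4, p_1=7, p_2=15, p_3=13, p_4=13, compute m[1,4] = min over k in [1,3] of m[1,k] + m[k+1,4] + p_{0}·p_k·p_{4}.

m[1,4] = min over k∈[1,3] of m[1,k]+m[k+1,4]+p_{0}·p_k·p_{4}.
k=1: 0 + 2548 + 4·7·13 = 2912; k=2: 420 + 2535 + 4·15·13 = 3735; k=3: 1200 + 0 + 4·13·13 = 1876.
Minimum: 1876 at k=3.

1876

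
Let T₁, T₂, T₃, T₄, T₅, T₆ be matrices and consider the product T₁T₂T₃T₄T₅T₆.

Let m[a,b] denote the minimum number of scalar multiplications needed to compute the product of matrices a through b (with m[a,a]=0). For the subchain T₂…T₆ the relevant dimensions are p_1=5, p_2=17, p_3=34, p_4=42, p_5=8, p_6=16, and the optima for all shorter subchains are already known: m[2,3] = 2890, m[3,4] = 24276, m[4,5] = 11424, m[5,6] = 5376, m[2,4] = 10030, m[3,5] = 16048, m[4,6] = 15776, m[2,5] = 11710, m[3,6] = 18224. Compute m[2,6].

12350

m[2,6] = min over k∈[2,5] of m[2,k]+m[k+1,6]+p_{1}·p_k·p_{6}.
k=2: 0 + 18224 + 5·17·16 = 19584; k=3: 2890 + 15776 + 5·34·16 = 21386; k=4: 10030 + 5376 + 5·42·16 = 18766; k=5: 11710 + 0 + 5·8·16 = 12350.
Minimum: 12350 at k=5.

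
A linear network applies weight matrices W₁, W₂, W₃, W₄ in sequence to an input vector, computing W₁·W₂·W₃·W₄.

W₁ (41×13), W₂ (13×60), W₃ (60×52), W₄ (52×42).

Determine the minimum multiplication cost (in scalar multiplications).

91338

Adjacent pairs: W₁W₂ = 41·13·60 = 31980; W₂W₃ = 13·60·52 = 40560; W₃W₄ = 60·52·42 = 131040.
Length 3: W₁..W₃: k=1: 0+40560+41·13·52=68276; k=2: 31980+0+41·60·52=159900 → min 68276 | W₂..W₄: k=2: 0+131040+13·60·42=163800; k=3: 40560+0+13·52·42=68952 → min 68952.
Length 4: W₁..W₄: k=1: 0+68952+41·13·42=91338; k=2: 31980+131040+41·60·42=266340; k=3: 68276+0+41·52·42=157820 → min 91338.
Optimal order: (W₁·((W₂·W₃)·W₄)) with cost 91338.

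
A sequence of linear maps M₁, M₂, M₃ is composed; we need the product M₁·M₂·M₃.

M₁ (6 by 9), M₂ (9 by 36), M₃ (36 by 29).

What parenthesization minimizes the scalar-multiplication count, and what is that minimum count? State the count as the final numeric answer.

8208

(M₁·(M₂·M₃)): cost 10962.
((M₁·M₂)·M₃): cost 8208.
Optimal: ((M₁·M₂)·M₃) with cost 8208.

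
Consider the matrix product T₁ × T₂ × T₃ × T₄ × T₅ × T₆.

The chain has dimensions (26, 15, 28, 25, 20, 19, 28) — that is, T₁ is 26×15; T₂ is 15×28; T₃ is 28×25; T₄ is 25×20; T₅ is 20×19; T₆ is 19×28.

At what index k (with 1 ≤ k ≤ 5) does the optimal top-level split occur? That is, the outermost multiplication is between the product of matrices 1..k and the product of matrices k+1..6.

1

Adjacent pairs: T₁T₂ = 26·15·28 = 10920; T₂T₃ = 15·28·25 = 10500; T₃T₄ = 28·25·20 = 14000; T₄T₅ = 25·20·19 = 9500; T₅T₆ = 20·19·28 = 10640.
Length 3: T₁..T₃: k=1: 0+10500+26·15·25=20250; k=2: 10920+0+26·28·25=29120 → min 20250 | T₂..T₄: k=2: 0+14000+15·28·20=22400; k=3: 10500+0+15·25·20=18000 → min 18000 | T₃..T₅: k=3: 0+9500+28·25·19=22800; k=4: 14000+0+28·20·19=24640 → min 22800 | T₄..T₆: k=4: 0+10640+25·20·28=24640; k=5: 9500+0+25·19·28=22800 → min 22800.
Length 4: T₁..T₄: k=1: 0+18000+26·15·20=25800; k=2: 10920+14000+26·28·20=39480; k=3: 20250+0+26·25·20=33250 → min 25800 | T₂..T₅: k=2: 0+22800+15·28·19=30780; k=3: 10500+9500+15·25·19=27125; k=4: 18000+0+15·20·19=23700 → min 23700 | T₃..T₆: k=3: 0+22800+28·25·28=42400; k=4: 14000+10640+28·20·28=40320; k=5: 22800+0+28·19·28=37696 → min 37696.
Length 5: T₁..T₅: k=1: 0+23700+26·15·19=31110; k=2: 10920+22800+26·28·19=47552; k=3: 20250+9500+26·25·19=42100; k=4: 25800+0+26·20·19=35680 → min 31110 | T₂..T₆: k=2: 0+37696+15·28·28=49456; k=3: 10500+22800+15·25·28=43800; k=4: 18000+10640+15·20·28=37040; k=5: 23700+0+15·19·28=31680 → min 31680.
Top-level splits: k=1: (T₁..T₁)·(T₂..T₆) → 0+31680+26·15·28 = 42600; k=2: (T₁..T₂)·(T₃..T₆) → 10920+37696+26·28·28 = 69000; k=3: (T₁..T₃)·(T₄..T₆) → 20250+22800+26·25·28 = 61250; k=4: (T₁..T₄)·(T₅..T₆) → 25800+10640+26·20·28 = 51000; k=5: (T₁..T₅)·(T₆..T₆) → 31110+0+26·19·28 = 44942.
Best split is after T₁, i.e. k = 1.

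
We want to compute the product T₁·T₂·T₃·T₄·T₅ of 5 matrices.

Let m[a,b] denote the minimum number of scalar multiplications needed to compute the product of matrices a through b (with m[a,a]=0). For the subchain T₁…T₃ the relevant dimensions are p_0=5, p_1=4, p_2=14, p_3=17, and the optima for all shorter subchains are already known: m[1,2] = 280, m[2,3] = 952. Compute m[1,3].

m[1,3] = min over k∈[1,2] of m[1,k]+m[k+1,3]+p_{0}·p_k·p_{3}.
k=1: 0 + 952 + 5·4·17 = 1292; k=2: 280 + 0 + 5·14·17 = 1470.
Minimum: 1292 at k=1.

1292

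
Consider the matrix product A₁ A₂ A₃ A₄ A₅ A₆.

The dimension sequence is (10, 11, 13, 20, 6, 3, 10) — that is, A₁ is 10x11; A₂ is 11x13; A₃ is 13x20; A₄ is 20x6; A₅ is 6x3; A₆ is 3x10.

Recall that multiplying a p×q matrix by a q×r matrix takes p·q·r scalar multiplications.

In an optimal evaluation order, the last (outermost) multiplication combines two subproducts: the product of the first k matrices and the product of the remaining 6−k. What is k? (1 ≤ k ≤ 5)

5

Adjacent pairs: A₁A₂ = 10·11·13 = 1430; A₂A₃ = 11·13·20 = 2860; A₃A₄ = 13·20·6 = 1560; A₄A₅ = 20·6·3 = 360; A₅A₆ = 6·3·10 = 180.
Length 3: A₁..A₃: k=1: 0+2860+10·11·20=5060; k=2: 1430+0+10·13·20=4030 → min 4030 | A₂..A₄: k=2: 0+1560+11·13·6=2418; k=3: 2860+0+11·20·6=4180 → min 2418 | A₃..A₅: k=3: 0+360+13·20·3=1140; k=4: 1560+0+13·6·3=1794 → min 1140 | A₄..A₆: k=4: 0+180+20·6·10=1380; k=5: 360+0+20·3·10=960 → min 960.
Length 4: A₁..A₄: k=1: 0+2418+10·11·6=3078; k=2: 1430+1560+10·13·6=3770; k=3: 4030+0+10·20·6=5230 → min 3078 | A₂..A₅: k=2: 0+1140+11·13·3=1569; k=3: 2860+360+11·20·3=3880; k=4: 2418+0+11·6·3=2616 → min 1569 | A₃..A₆: k=3: 0+960+13·20·10=3560; k=4: 1560+180+13·6·10=2520; k=5: 1140+0+13·3·10=1530 → min 1530.
Length 5: A₁..A₅: k=1: 0+1569+10·11·3=1899; k=2: 1430+1140+10·13·3=2960; k=3: 4030+360+10·20·3=4990; k=4: 3078+0+10·6·3=3258 → min 1899 | A₂..A₆: k=2: 0+1530+11·13·10=2960; k=3: 2860+960+11·20·10=6020; k=4: 2418+180+11·6·10=3258; k=5: 1569+0+11·3·10=1899 → min 1899.
Top-level splits: k=1: (A₁..A₁)·(A₂..A₆) → 0+1899+10·11·10 = 2999; k=2: (A₁..A₂)·(A₃..A₆) → 1430+1530+10·13·10 = 4260; k=3: (A₁..A₃)·(A₄..A₆) → 4030+960+10·20·10 = 6990; k=4: (A₁..A₄)·(A₅..A₆) → 3078+180+10·6·10 = 3858; k=5: (A₁..A₅)·(A₆..A₆) → 1899+0+10·3·10 = 2199.
Best split is after A₅, i.e. k = 5.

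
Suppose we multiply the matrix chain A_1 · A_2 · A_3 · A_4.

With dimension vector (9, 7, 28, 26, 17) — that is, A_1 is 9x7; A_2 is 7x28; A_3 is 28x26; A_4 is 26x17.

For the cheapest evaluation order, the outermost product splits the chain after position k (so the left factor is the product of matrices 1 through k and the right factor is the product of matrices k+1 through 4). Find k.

1

Adjacent pairs: A_1A_2 = 9·7·28 = 1764; A_2A_3 = 7·28·26 = 5096; A_3A_4 = 28·26·17 = 12376.
Length 3: A_1..A_3: k=1: 0+5096+9·7·26=6734; k=2: 1764+0+9·28·26=8316 → min 6734 | A_2..A_4: k=2: 0+12376+7·28·17=15708; k=3: 5096+0+7·26·17=8190 → min 8190.
Top-level splits: k=1: (A_1..A_1)·(A_2..A_4) → 0+8190+9·7·17 = 9261; k=2: (A_1..A_2)·(A_3..A_4) → 1764+12376+9·28·17 = 18424; k=3: (A_1..A_3)·(A_4..A_4) → 6734+0+9·26·17 = 10712.
Best split is after A_1, i.e. k = 1.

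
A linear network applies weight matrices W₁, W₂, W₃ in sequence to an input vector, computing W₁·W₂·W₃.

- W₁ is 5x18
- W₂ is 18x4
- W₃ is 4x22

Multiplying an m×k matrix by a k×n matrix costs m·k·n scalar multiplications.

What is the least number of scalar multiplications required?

Order (W₁·(W₂·W₃)): (W₂·W₃): 18×4 by 4×22 → 18×22, cost 18·4·22 = 1584; (W₁·(W₂·W₃)): 5×18 by 18×22 → 5×22, cost 5·18·22 = 1980; cumulative 3564. Total 3564.
Order ((W₁·W₂)·W₃): (W₁·W₂): 5×18 by 18×4 → 5×4, cost 5·18·4 = 360; ((W₁·W₂)·W₃): 5×4 by 4×22 → 5×22, cost 5·4·22 = 440; cumulative 800. Total 800.
Minimum: 800.

800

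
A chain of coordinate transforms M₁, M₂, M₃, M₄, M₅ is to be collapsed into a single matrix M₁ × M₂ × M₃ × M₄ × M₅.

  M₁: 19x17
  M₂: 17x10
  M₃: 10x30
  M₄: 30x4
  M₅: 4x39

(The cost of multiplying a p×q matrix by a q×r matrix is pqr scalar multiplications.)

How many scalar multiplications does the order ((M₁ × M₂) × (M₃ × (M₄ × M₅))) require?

27020

(M₁ × M₂): 19×17 by 17×10 → 19×10, cost 19·17·10 = 3230
(M₄ × M₅): 30×4 by 4×39 → 30×39, cost 30·4·39 = 4680
(M₃ × (M₄ × M₅)): 10×30 by 30×39 → 10×39, cost 10·30·39 = 11700; cumulative 16380
((M₁ × M₂) × (M₃ × (M₄ × M₅))): 19×10 by 10×39 → 19×39, cost 19·10·39 = 7410; cumulative 27020
Total: 27020 scalar multiplications.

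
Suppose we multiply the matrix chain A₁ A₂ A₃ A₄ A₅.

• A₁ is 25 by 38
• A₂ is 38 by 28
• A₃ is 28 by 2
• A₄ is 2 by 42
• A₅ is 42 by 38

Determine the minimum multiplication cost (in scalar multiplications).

9120

Adjacent pairs: A₁A₂ = 25·38·28 = 26600; A₂A₃ = 38·28·2 = 2128; A₃A₄ = 28·2·42 = 2352; A₄A₅ = 2·42·38 = 3192.
Length 3: A₁..A₃: k=1: 0+2128+25·38·2=4028; k=2: 26600+0+25·28·2=28000 → min 4028 | A₂..A₄: k=2: 0+2352+38·28·42=47040; k=3: 2128+0+38·2·42=5320 → min 5320 | A₃..A₅: k=3: 0+3192+28·2·38=5320; k=4: 2352+0+28·42·38=47040 → min 5320.
Length 4: A₁..A₄: k=1: 0+5320+25·38·42=45220; k=2: 26600+2352+25·28·42=58352; k=3: 4028+0+25·2·42=6128 → min 6128 | A₂..A₅: k=2: 0+5320+38·28·38=45752; k=3: 2128+3192+38·2·38=8208; k=4: 5320+0+38·42·38=65968 → min 8208.
Length 5: A₁..A₅: k=1: 0+8208+25·38·38=44308; k=2: 26600+5320+25·28·38=58520; k=3: 4028+3192+25·2·38=9120; k=4: 6128+0+25·42·38=46028 → min 9120.
Optimal order: ((A₁ (A₂ A₃)) (A₄ A₅)) with cost 9120.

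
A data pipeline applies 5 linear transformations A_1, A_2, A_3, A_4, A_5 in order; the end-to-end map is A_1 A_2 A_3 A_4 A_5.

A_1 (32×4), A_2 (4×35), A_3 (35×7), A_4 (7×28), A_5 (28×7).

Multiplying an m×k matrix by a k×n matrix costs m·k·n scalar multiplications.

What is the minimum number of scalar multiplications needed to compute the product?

Adjacent pairs: A_1A_2 = 32·4·35 = 4480; A_2A_3 = 4·35·7 = 980; A_3A_4 = 35·7·28 = 6860; A_4A_5 = 7·28·7 = 1372.
Length 3: A_1..A_3: k=1: 0+980+32·4·7=1876; k=2: 4480+0+32·35·7=12320 → min 1876 | A_2..A_4: k=2: 0+6860+4·35·28=10780; k=3: 980+0+4·7·28=1764 → min 1764 | A_3..A_5: k=3: 0+1372+35·7·7=3087; k=4: 6860+0+35·28·7=13720 → min 3087.
Length 4: A_1..A_4: k=1: 0+1764+32·4·28=5348; k=2: 4480+6860+32·35·28=42700; k=3: 1876+0+32·7·28=8148 → min 5348 | A_2..A_5: k=2: 0+3087+4·35·7=4067; k=3: 980+1372+4·7·7=2548; k=4: 1764+0+4·28·7=2548 → min 2548.
Length 5: A_1..A_5: k=1: 0+2548+32·4·7=3444; k=2: 4480+3087+32·35·7=15407; k=3: 1876+1372+32·7·7=4816; k=4: 5348+0+32·28·7=11620 → min 3444.
Optimal order: (A_1 ((A_2 A_3) (A_4 A_5))) with cost 3444.

3444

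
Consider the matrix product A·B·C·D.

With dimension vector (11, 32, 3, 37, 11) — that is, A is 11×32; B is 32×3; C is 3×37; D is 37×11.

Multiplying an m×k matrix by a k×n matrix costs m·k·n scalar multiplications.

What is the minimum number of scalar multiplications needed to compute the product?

2640

Adjacent pairs: AB = 11·32·3 = 1056; BC = 32·3·37 = 3552; CD = 3·37·11 = 1221.
Length 3: A..C: k=1: 0+3552+11·32·37=16576; k=2: 1056+0+11·3·37=2277 → min 2277 | B..D: k=2: 0+1221+32·3·11=2277; k=3: 3552+0+32·37·11=16576 → min 2277.
Length 4: A..D: k=1: 0+2277+11·32·11=6149; k=2: 1056+1221+11·3·11=2640; k=3: 2277+0+11·37·11=6754 → min 2640.
Optimal order: ((A·B)·(C·D)) with cost 2640.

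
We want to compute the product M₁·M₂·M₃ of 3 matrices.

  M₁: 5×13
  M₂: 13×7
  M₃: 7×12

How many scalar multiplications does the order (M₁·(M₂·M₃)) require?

1872

(M₂·M₃): 13×7 by 7×12 → 13×12, cost 13·7·12 = 1092
(M₁·(M₂·M₃)): 5×13 by 13×12 → 5×12, cost 5·13·12 = 780; cumulative 1872
Total: 1872 scalar multiplications.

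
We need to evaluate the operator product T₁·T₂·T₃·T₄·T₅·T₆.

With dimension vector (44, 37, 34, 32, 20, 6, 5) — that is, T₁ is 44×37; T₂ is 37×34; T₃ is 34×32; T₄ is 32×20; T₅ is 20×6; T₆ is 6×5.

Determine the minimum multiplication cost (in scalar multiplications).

Adjacent pairs: T₁T₂ = 44·37·34 = 55352; T₂T₃ = 37·34·32 = 40256; T₃T₄ = 34·32·20 = 21760; T₄T₅ = 32·20·6 = 3840; T₅T₆ = 20·6·5 = 600.
Length 3: T₁..T₃: k=1: 0+40256+44·37·32=92352; k=2: 55352+0+44·34·32=103224 → min 92352 | T₂..T₄: k=2: 0+21760+37·34·20=46920; k=3: 40256+0+37·32·20=63936 → min 46920 | T₃..T₅: k=3: 0+3840+34·32·6=10368; k=4: 21760+0+34·20·6=25840 → min 10368 | T₄..T₆: k=4: 0+600+32·20·5=3800; k=5: 3840+0+32·6·5=4800 → min 3800.
Length 4: T₁..T₄: k=1: 0+46920+44·37·20=79480; k=2: 55352+21760+44·34·20=107032; k=3: 92352+0+44·32·20=120512 → min 79480 | T₂..T₅: k=2: 0+10368+37·34·6=17916; k=3: 40256+3840+37·32·6=51200; k=4: 46920+0+37·20·6=51360 → min 17916 | T₃..T₆: k=3: 0+3800+34·32·5=9240; k=4: 21760+600+34·20·5=25760; k=5: 10368+0+34·6·5=11388 → min 9240.
Length 5: T₁..T₅: k=1: 0+17916+44·37·6=27684; k=2: 55352+10368+44·34·6=74696; k=3: 92352+3840+44·32·6=104640; k=4: 79480+0+44·20·6=84760 → min 27684 | T₂..T₆: k=2: 0+9240+37·34·5=15530; k=3: 40256+3800+37·32·5=49976; k=4: 46920+600+37·20·5=51220; k=5: 17916+0+37·6·5=19026 → min 15530.
Length 6: T₁..T₆: k=1: 0+15530+44·37·5=23670; k=2: 55352+9240+44·34·5=72072; k=3: 92352+3800+44·32·5=103192; k=4: 79480+600+44·20·5=84480; k=5: 27684+0+44·6·5=29004 → min 23670.
Optimal order: (T₁·(T₂·(T₃·(T₄·(T₅·T₆))))) with cost 23670.

23670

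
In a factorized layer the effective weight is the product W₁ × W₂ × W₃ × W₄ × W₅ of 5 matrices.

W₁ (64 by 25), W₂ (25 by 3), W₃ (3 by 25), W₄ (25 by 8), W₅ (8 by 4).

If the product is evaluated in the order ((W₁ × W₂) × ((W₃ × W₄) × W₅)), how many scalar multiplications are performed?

(W₁ × W₂): 64×25 by 25×3 → 64×3, cost 64·25·3 = 4800
(W₃ × W₄): 3×25 by 25×8 → 3×8, cost 3·25·8 = 600
((W₃ × W₄) × W₅): 3×8 by 8×4 → 3×4, cost 3·8·4 = 96; cumulative 696
((W₁ × W₂) × ((W₃ × W₄) × W₅)): 64×3 by 3×4 → 64×4, cost 64·3·4 = 768; cumulative 6264
Total: 6264 scalar multiplications.

6264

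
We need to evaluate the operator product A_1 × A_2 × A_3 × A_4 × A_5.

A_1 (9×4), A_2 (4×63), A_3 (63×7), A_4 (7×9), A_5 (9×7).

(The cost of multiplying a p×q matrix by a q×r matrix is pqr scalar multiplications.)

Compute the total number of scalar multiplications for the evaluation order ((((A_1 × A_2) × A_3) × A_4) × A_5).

(A_1 × A_2): 9×4 by 4×63 → 9×63, cost 9·4·63 = 2268
((A_1 × A_2) × A_3): 9×63 by 63×7 → 9×7, cost 9·63·7 = 3969; cumulative 6237
(((A_1 × A_2) × A_3) × A_4): 9×7 by 7×9 → 9×9, cost 9·7·9 = 567; cumulative 6804
((((A_1 × A_2) × A_3) × A_4) × A_5): 9×9 by 9×7 → 9×7, cost 9·9·7 = 567; cumulative 7371
Total: 7371 scalar multiplications.

7371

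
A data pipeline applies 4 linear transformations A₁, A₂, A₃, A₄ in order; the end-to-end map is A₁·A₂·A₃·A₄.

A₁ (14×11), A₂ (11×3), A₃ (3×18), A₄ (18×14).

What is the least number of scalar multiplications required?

Adjacent pairs: A₁A₂ = 14·11·3 = 462; A₂A₃ = 11·3·18 = 594; A₃A₄ = 3·18·14 = 756.
Length 3: A₁..A₃: k=1: 0+594+14·11·18=3366; k=2: 462+0+14·3·18=1218 → min 1218 | A₂..A₄: k=2: 0+756+11·3·14=1218; k=3: 594+0+11·18·14=3366 → min 1218.
Length 4: A₁..A₄: k=1: 0+1218+14·11·14=3374; k=2: 462+756+14·3·14=1806; k=3: 1218+0+14·18·14=4746 → min 1806.
Optimal order: ((A₁·A₂)·(A₃·A₄)) with cost 1806.

1806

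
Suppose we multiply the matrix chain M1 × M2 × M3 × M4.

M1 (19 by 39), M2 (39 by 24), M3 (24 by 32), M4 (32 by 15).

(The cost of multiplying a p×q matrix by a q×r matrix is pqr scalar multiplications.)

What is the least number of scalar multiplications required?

36144

Adjacent pairs: M1M2 = 19·39·24 = 17784; M2M3 = 39·24·32 = 29952; M3M4 = 24·32·15 = 11520.
Length 3: M1..M3: k=1: 0+29952+19·39·32=53664; k=2: 17784+0+19·24·32=32376 → min 32376 | M2..M4: k=2: 0+11520+39·24·15=25560; k=3: 29952+0+39·32·15=48672 → min 25560.
Length 4: M1..M4: k=1: 0+25560+19·39·15=36675; k=2: 17784+11520+19·24·15=36144; k=3: 32376+0+19·32·15=41496 → min 36144.
Optimal order: ((M1 × M2) × (M3 × M4)) with cost 36144.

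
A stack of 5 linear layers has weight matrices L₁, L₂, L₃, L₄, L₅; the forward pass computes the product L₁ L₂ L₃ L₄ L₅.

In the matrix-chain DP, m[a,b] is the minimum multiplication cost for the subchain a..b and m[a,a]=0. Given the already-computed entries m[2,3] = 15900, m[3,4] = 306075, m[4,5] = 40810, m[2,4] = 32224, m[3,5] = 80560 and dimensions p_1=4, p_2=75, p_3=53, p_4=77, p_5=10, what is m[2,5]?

35304

m[2,5] = min over k∈[2,4] of m[2,k]+m[k+1,5]+p_{1}·p_k·p_{5}.
k=2: 0 + 80560 + 4·75·10 = 83560; k=3: 15900 + 40810 + 4·53·10 = 58830; k=4: 32224 + 0 + 4·77·10 = 35304.
Minimum: 35304 at k=4.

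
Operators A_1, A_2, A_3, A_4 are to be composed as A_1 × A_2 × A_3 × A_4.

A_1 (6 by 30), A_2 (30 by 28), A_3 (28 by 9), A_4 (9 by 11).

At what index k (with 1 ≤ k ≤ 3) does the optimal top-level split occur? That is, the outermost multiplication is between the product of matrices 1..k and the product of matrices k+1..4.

3

Adjacent pairs: A_1A_2 = 6·30·28 = 5040; A_2A_3 = 30·28·9 = 7560; A_3A_4 = 28·9·11 = 2772.
Length 3: A_1..A_3: k=1: 0+7560+6·30·9=9180; k=2: 5040+0+6·28·9=6552 → min 6552 | A_2..A_4: k=2: 0+2772+30·28·11=12012; k=3: 7560+0+30·9·11=10530 → min 10530.
Top-level splits: k=1: (A_1..A_1)·(A_2..A_4) → 0+10530+6·30·11 = 12510; k=2: (A_1..A_2)·(A_3..A_4) → 5040+2772+6·28·11 = 9660; k=3: (A_1..A_3)·(A_4..A_4) → 6552+0+6·9·11 = 7146.
Best split is after A_3, i.e. k = 3.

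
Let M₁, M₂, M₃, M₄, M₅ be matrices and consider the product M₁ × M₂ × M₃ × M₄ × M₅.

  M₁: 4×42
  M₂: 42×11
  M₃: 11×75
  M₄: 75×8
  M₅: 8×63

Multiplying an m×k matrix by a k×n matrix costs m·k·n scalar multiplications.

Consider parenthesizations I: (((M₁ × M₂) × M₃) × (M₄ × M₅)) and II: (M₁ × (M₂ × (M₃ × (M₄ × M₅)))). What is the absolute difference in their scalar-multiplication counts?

Order I = (((M₁ × M₂) × M₃) × (M₄ × M₅)): (M₁ × M₂): 4×42 by 42×11 → 4×11, cost 4·42·11 = 1848; ((M₁ × M₂) × M₃): 4×11 by 11×75 → 4×75, cost 4·11·75 = 3300; cumulative 5148; (M₄ × M₅): 75×8 by 8×63 → 75×63, cost 75·8·63 = 37800; (((M₁ × M₂) × M₃) × (M₄ × M₅)): 4×75 by 75×63 → 4×63, cost 4·75·63 = 18900; cumulative 61848. Total 61848.
Order II = (M₁ × (M₂ × (M₃ × (M₄ × M₅)))): (M₄ × M₅): 75×8 by 8×63 → 75×63, cost 75·8·63 = 37800; (M₃ × (M₄ × M₅)): 11×75 by 75×63 → 11×63, cost 11·75·63 = 51975; cumulative 89775; (M₂ × (M₃ × (M₄ × M₅))): 42×11 by 11×63 → 42×63, cost 42·11·63 = 29106; cumulative 118881; (M₁ × (M₂ × (M₃ × (M₄ × M₅)))): 4×42 by 42×63 → 4×63, cost 4·42·63 = 10584; cumulative 129465. Total 129465.
Difference: |61848 − 129465| = 67617.

67617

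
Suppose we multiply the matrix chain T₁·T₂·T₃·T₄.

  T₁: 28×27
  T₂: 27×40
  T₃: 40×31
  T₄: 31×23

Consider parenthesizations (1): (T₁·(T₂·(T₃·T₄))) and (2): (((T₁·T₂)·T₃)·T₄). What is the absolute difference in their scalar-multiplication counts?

14176

Order (1) = (T₁·(T₂·(T₃·T₄))): (T₃·T₄): 40×31 by 31×23 → 40×23, cost 40·31·23 = 28520; (T₂·(T₃·T₄)): 27×40 by 40×23 → 27×23, cost 27·40·23 = 24840; cumulative 53360; (T₁·(T₂·(T₃·T₄))): 28×27 by 27×23 → 28×23, cost 28·27·23 = 17388; cumulative 70748. Total 70748.
Order (2) = (((T₁·T₂)·T₃)·T₄): (T₁·T₂): 28×27 by 27×40 → 28×40, cost 28·27·40 = 30240; ((T₁·T₂)·T₃): 28×40 by 40×31 → 28×31, cost 28·40·31 = 34720; cumulative 64960; (((T₁·T₂)·T₃)·T₄): 28×31 by 31×23 → 28×23, cost 28·31·23 = 19964; cumulative 84924. Total 84924.
Difference: |70748 − 84924| = 14176.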